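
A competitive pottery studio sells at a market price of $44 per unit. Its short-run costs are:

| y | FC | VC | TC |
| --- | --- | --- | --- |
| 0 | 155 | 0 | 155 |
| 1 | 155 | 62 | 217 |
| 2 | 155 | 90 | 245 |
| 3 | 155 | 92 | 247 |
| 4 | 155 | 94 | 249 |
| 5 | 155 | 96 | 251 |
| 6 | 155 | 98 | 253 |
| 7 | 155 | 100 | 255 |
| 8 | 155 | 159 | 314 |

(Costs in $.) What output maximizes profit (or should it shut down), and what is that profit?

Profit at each row (π = 44y − TC): y=0: -155; y=1: -173; y=2: -157; y=3: -115; y=4: -73; y=5: -31; y=6: 11; y=7: 53; y=8: 38.
Profit is maximized at y = 7. AVC there is 100/7 = $14.29 ≤ P, so producing beats shutting down (which would give -$155).

y = 7; profit = $53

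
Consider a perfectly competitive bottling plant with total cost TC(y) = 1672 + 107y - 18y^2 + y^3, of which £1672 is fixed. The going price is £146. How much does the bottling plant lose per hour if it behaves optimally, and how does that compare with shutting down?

Profit = -£320 at y = 13

AVC = 107 - 18y + y^2; min AVC = £26 at y = 9. Since P = £146 ≥ min AVC, the firm produces.
MC = 107 - 36y + 3y^2. Setting P = MC and taking the root on the rising branch gives y* = 13.
TR = 146·13 = 1898. TC = 1672 + 546 = 2218. Profit = 1898 − 2218 = -£320.
By producing, the firm covers all variable cost plus £1352 of fixed cost; shutting down would lose the full £1672.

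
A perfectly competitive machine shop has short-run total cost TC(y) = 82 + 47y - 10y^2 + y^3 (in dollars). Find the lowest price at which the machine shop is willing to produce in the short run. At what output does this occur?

$22 per unit, at y = 5

Short-run supply begins at min AVC. From VC = 47y - 10y^2 + y^3, AVC = 47 - 10y + y^2.
At the minimum of AVC, MC = AVC. MC = 47 - 20y + 3y^2; setting MC = AVC gives 2y^2 - 10y = 0, so y = 5. min AVC = 22.
So the shutdown price is $22.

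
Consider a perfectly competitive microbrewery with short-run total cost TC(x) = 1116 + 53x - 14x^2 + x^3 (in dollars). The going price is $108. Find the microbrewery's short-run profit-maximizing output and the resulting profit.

AVC = 53 - 14x + x^2 has its minimum $4 at x = 7; price $108 clears that bar, so the firm operates.
MC = 53 - 28x + 3x^2. Setting P = MC and taking the root on the rising branch gives x* = 11.
TR = 108·11 = 1188. TC = 1116 + 220 = 1336. Profit = 1188 − 1336 = -$148.
That loss of $148 beats the $1116 the firm would lose by shutting down; producing recovers $968 of fixed cost.

Profit = -$148 at x = 11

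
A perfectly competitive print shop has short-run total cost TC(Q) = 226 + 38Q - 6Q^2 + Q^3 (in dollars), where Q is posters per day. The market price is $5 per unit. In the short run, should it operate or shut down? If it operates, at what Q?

Strip out fixed cost: VC = 38Q - 6Q^2 + Q^3. Then AVC = 38 - 6Q + Q^2 and MC = 38 - 12Q + 3Q^2.
The AVC parabola has its vertex at Q = 6/2 = 3, where AVC = 38 - 6·3 + 3^2 = $29.
With P < min AVC ($5 < $29), every unit sold adds to the loss.
The firm minimizes its loss by shutting down and losing only its fixed cost of $226.

Shut down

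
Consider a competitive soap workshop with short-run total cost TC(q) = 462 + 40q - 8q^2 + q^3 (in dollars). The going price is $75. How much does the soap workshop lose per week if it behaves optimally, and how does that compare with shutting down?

Profit = -$168 at q = 7

AVC = 40 - 8q + q^2; min AVC = $24 at q = 4. Since P = $75 ≥ min AVC, the firm produces.
With MC = 40 - 16q + 3q^2, P = MC on the upward-sloping part at q* = 7.
TR = 75·7 = 525. TC = 462 + 231 = 693. Profit = 525 − 693 = -$168.
Shutting down would mean losing the fixed cost of $462, so operating at a loss of $168 is better by $294.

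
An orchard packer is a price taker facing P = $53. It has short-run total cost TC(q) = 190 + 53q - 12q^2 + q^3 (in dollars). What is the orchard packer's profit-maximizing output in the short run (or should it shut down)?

Strip out fixed cost: VC = 53q - 12q^2 + q^3. Then AVC = 53 - 12q + q^2 and MC = 53 - 24q + 3q^2.
AVC hits its minimum where MC = AVC, at q = 6, giving min AVC = 53 - 12·6 + 6^2 = $17.
Because $53 ≥ $17, revenue can cover variable cost; the firm operates.
P = MC gives -24q + 3q^2 = 0, with roots 0 and 8. Take the larger (rising MC): q* = 8.
Check: AVC at q = 8 is $21 ≤ P, so revenue covers variable cost.
Profit = P·q − TC = 53·8 − 358 = $66.

Produce at q = 8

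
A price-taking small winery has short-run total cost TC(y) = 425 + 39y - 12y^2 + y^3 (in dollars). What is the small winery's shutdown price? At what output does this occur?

$3 per unit, at y = 6

Short-run supply begins at min AVC. From VC = 39y - 12y^2 + y^3, AVC = 39 - 12y + y^2.
At the minimum of AVC, MC = AVC. MC = 39 - 24y + 3y^2; setting MC = AVC gives 2y^2 - 12y = 0, so y = 6. min AVC = 3.
For P < $3 the firm produces nothing.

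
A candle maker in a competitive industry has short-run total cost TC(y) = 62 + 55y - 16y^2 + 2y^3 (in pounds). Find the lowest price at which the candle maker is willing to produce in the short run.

The firm shuts down when price falls below the minimum of average variable cost. AVC = VC/y = 55 - 16y + 2y^2.
dAVC/dy = -16 + 4y = 0 gives y = 4. min AVC = 55 - 16·4 + 2·4^2 = 23.
For P < £23 the firm produces nothing.

£23 per unit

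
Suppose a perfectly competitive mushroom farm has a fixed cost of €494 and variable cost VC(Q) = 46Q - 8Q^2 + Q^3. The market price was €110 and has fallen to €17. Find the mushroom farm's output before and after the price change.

Output falls from 8 to 0 (the firm shuts down)

MC = 46 - 16Q + 3Q^2; the shutdown threshold is min AVC = €30 (at Q = 4).
At P = €110 ≥ min AVC, set P = MC on the rising branch: Q = 8.
At P = €17 < min AVC = €30, price no longer covers variable cost at any output, so the firm shuts down: Q = 0.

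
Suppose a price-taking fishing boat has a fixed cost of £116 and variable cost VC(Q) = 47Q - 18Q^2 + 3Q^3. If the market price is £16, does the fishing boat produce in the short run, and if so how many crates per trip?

Shut down

Strip out fixed cost: VC = 47Q - 18Q^2 + 3Q^3. Then AVC = 47 - 18Q + 3Q^2 and MC = 47 - 36Q + 9Q^2.
The AVC parabola has its vertex at Q = 18/6 = 3, where AVC = 47 - 18·3 + 3·3^2 = £20.
P = £16 lies below min AVC = £20; no output level covers variable cost.
Best response: produce nothing and absorb the £116 fixed cost.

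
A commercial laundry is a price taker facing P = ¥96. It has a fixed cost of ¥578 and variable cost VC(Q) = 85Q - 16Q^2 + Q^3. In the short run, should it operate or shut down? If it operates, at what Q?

Produce at Q = 11

Strip out fixed cost: VC = 85Q - 16Q^2 + Q^3. Then AVC = 85 - 16Q + Q^2 and MC = 85 - 32Q + 3Q^2.
AVC hits its minimum where MC = AVC, at Q = 8, giving min AVC = 85 - 16·8 + 8^2 = ¥21.
Since P = ¥96 ≥ min AVC = ¥21, price covers variable cost and the firm should produce.
P = MC gives -11 - 32Q + 3Q^2 = 0, with roots -1/3 and 11. Take the larger (rising MC): Q* = 11.
Check: AVC at Q = 11 is ¥30 ≤ P, so revenue covers variable cost.
Profit = P·Q − TC = 96·11 − 908 = ¥148.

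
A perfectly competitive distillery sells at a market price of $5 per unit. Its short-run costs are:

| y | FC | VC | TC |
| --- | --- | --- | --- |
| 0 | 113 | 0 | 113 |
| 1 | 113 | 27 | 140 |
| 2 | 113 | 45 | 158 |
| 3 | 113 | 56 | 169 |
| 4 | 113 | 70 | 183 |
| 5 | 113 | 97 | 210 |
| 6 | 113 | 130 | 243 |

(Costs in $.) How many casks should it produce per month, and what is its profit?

y = 0 (shut down); profit = -$113

Tabulate TR − TC: y=0: -113; y=1: -135; y=2: -148; y=3: -154; y=4: -163; y=5: -185; y=6: -213.
Profit is highest at y = 0. Equivalently, the lowest AVC in the table is 70/4 ≈ $17.50 at y = 4, and P = $5 falls below it — price never covers variable cost, so the firm shuts down and loses only its fixed cost.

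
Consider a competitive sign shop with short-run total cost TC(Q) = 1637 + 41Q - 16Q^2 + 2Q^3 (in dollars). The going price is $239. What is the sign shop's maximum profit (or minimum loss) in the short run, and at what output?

AVC = 41 - 16Q + 2Q^2; min AVC = $9 at Q = 4. Since P = $239 ≥ min AVC, the firm produces.
MC = 41 - 32Q + 6Q^2. Setting P = MC and taking the root on the rising branch gives Q* = 9.
TR = 239·9 = 2151. TC = 1637 + 531 = 2168. Profit = 2151 − 2168 = -$17.
That loss of $17 beats the $1637 the firm would lose by shutting down; producing recovers $1620 of fixed cost.

Profit = -$17 at Q = 9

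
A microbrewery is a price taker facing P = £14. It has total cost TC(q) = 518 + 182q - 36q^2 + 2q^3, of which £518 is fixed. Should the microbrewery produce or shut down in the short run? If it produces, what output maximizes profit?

Variable cost is VC = 182q - 36q^2 + 2q^3, so AVC = VC/q = 182 - 36q + 2q^2 and MC = dTC/dq = 182 - 72q + 6q^2.
AVC hits its minimum where MC = AVC, at q = 9, giving min AVC = 182 - 36·9 + 2·9^2 = £20.
P = £14 lies below min AVC = £20; no output level covers variable cost.
The firm minimizes its loss by shutting down and losing only its fixed cost of £518.

Shut down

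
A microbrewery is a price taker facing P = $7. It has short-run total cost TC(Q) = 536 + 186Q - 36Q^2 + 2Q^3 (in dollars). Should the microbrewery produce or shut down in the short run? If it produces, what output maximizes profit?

Variable cost is VC = 186Q - 36Q^2 + 2Q^3, so AVC = VC/Q = 186 - 36Q + 2Q^2 and MC = dTC/dQ = 186 - 72Q + 6Q^2.
The AVC parabola has its vertex at Q = 36/4 = 9, where AVC = 186 - 36·9 + 2·9^2 = $24.
Since P = $7 < min AVC = $24, price fails to cover variable cost at any output.
Shutting down limits the loss to fixed cost, $536.

Shut down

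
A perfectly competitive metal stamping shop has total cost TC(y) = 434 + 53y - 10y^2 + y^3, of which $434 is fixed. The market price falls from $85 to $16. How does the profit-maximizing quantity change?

Output falls from 8 to 0 (the firm shuts down)

MC = 53 - 20y + 3y^2; the shutdown threshold is min AVC = $28 (at y = 5).
With P = $85 above the shutdown price, P = MC gives y = 8.
At P = $16 < min AVC = $28, price no longer covers variable cost at any output, so the firm shuts down: y = 0.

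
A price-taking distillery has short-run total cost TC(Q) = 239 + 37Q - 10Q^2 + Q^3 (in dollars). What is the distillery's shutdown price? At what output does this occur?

The shutdown price is the minimum of AVC. VC = 37Q - 10Q^2 + Q^3, so AVC = 37 - 10Q + Q^2.
At the minimum of AVC, MC = AVC. MC = 37 - 20Q + 3Q^2; setting MC = AVC gives 2Q^2 - 10Q = 0, so Q = 5. min AVC = 12.
For P < $12 the firm produces nothing.

$12 per unit, at Q = 5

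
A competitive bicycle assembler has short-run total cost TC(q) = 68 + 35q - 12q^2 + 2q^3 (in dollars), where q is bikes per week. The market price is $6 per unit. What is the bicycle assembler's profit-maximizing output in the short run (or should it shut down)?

From TC, MC = TC'(q) = 35 - 24q + 6q^2 and AVC = VC/q = 35 - 12q + 2q^2.
The AVC parabola has its vertex at q = 12/4 = 3, where AVC = 35 - 12·3 + 2·3^2 = $17.
Since P = $6 < min AVC = $17, price fails to cover variable cost at any output.
The firm minimizes its loss by shutting down and losing only its fixed cost of $68.

Shut down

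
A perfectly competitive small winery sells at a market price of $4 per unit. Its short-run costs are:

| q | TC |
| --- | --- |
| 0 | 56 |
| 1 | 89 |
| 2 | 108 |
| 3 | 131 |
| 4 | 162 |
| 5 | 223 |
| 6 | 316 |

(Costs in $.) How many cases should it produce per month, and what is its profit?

q = 0 (shut down); profit = -$56

Profit at each row (π = 4q − TC): q=0: -56; q=1: -85; q=2: -100; q=3: -119; q=4: -146; q=5: -203; q=6: -292.
Profit is highest at q = 0. Equivalently, the lowest AVC in the table is 75/3 ≈ $25 at q = 3, and P = $4 falls below it — price never covers variable cost, so the firm shuts down and loses only its fixed cost.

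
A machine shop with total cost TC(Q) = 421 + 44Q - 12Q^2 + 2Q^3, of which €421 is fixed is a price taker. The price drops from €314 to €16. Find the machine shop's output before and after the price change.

AVC = 44 - 12Q + 2Q^2, minimized at Q = 3 where min AVC = €26. MC = 44 - 24Q + 6Q^2.
With P = €314 above the shutdown price, P = MC gives Q = 9.
At P = €16 < min AVC = €26, price no longer covers variable cost at any output, so the firm shuts down: Q = 0.

Output falls from 9 to 0 (the firm shuts down)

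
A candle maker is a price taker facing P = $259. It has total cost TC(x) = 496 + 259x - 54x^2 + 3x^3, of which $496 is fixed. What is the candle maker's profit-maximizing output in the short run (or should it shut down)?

Variable cost is VC = 259x - 54x^2 + 3x^3, so AVC = VC/x = 259 - 54x + 3x^2 and MC = dTC/dx = 259 - 108x + 9x^2.
AVC hits its minimum where MC = AVC, at x = 9, giving min AVC = 259 - 54·9 + 3·9^2 = $16.
P = $259 exceeds min AVC = $16, so the firm stays open.
Solving P = MC: -108x + 9x^2 = 0 ⇒ x = 0 or 12. On the upward-sloping branch, x* = 12.
Check: AVC at x = 12 is $43 ≤ P, so revenue covers variable cost.
Profit = P·x − TC = 259·12 − 1012 = $2096.

Produce at x = 12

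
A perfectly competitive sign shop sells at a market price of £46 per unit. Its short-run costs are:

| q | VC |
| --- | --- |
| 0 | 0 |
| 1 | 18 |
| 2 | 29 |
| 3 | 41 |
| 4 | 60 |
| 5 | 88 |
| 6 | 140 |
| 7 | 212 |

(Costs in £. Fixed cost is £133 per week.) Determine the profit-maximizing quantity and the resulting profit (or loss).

q = 5; profit = £9

Profit at each row (π = 46q − TC): q=0: -133; q=1: -105; q=2: -70; q=3: -36; q=4: -9; q=5: 9; q=6: 3; q=7: -23.
Profit is maximized at q = 5. AVC there is 88/5 = £17.60 ≤ P, so producing beats shutting down (which would give -£133).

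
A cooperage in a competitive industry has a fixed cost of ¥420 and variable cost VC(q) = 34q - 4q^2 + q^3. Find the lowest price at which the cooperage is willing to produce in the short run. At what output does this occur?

Short-run supply begins at min AVC. From VC = 34q - 4q^2 + q^3, AVC = 34 - 4q + q^2.
dAVC/dq = -4 + 2q = 0 gives q = 2. min AVC = 34 - 4·2 + 2^2 = 30.
For P < ¥30 the firm produces nothing.

¥30 per unit, at q = 2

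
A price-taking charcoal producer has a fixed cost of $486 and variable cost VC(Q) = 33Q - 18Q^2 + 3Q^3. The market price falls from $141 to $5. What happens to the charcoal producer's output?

Output falls from 6 to 0 (the firm shuts down)

AVC = 33 - 18Q + 3Q^2, minimized at Q = 3 where min AVC = $6. MC = 33 - 36Q + 9Q^2.
With P = $141 above the shutdown price, P = MC gives Q = 6.
At P = $5 < min AVC = $6, price no longer covers variable cost at any output, so the firm shuts down: Q = 0.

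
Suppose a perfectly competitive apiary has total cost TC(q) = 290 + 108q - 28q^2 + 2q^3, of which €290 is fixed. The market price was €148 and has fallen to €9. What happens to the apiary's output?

Output falls from 10 to 0 (the firm shuts down)

AVC = 108 - 28q + 2q^2, minimized at q = 7 where min AVC = €10. MC = 108 - 56q + 6q^2.
With P = €148 above the shutdown price, P = MC gives q = 10.
At P = €9 < min AVC = €10, price no longer covers variable cost at any output, so the firm shuts down: q = 0.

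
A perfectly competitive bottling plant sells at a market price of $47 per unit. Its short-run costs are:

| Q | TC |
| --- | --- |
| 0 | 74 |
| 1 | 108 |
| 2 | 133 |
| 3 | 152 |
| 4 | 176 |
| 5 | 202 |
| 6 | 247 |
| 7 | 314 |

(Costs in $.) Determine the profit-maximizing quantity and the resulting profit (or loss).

Profit at each row (π = 47Q − TC): Q=0: -74; Q=1: -61; Q=2: -39; Q=3: -11; Q=4: 12; Q=5: 33; Q=6: 35; Q=7: 15.
Profit is maximized at Q = 6. AVC there is 173/6 = $28.83 ≤ P, so producing beats shutting down (which would give -$74).

Q = 6; profit = $35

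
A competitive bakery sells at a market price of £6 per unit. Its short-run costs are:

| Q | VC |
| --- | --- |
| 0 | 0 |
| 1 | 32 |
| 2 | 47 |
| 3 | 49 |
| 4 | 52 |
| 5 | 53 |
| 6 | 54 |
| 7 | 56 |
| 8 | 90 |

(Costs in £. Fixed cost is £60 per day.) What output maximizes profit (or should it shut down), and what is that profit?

Q = 0 (shut down); profit = -£60

Tabulate TR − TC: Q=0: -60; Q=1: -86; Q=2: -95; Q=3: -91; Q=4: -88; Q=5: -83; Q=6: -78; Q=7: -74; Q=8: -102.
Profit is highest at Q = 0. Equivalently, the lowest AVC in the table is 56/7 ≈ £8 at Q = 7, and P = £6 falls below it — price never covers variable cost, so the firm shuts down and loses only its fixed cost.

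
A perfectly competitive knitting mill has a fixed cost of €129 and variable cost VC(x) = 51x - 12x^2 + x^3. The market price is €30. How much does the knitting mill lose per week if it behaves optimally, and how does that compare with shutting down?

AVC = 51 - 12x + x^2 has its minimum €15 at x = 6; price €30 clears that bar, so the firm operates.
With MC = 51 - 24x + 3x^2, P = MC on the upward-sloping part at x* = 7.
TR = 30·7 = 210. TC = 129 + 112 = 241. Profit = 210 − 241 = -€31.
By producing, the firm covers all variable cost plus €98 of fixed cost; shutting down would lose the full €129.

Profit = -€31 at x = 7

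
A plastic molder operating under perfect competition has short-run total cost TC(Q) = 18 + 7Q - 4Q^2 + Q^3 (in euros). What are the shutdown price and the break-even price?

Shutdown price = €3; break-even price = €10

AVC = 7 - 4Q + Q^2; minimized at Q = 2, giving min AVC = €3. That is the shutdown price.
ATC = 18/Q + 7 - 4Q + Q^2. Setting dATC/dQ = −18/Q^2 − 4 + 2Q = 0 gives Q = 3 (since 2·3^3 − 4·3^2 = 18).
min ATC = 18/3 + 7 − 4·3 + 3^2 = €10. That is the break-even price.
For €3 ≤ P < €10 the firm produces at a loss; below €3 it shuts down.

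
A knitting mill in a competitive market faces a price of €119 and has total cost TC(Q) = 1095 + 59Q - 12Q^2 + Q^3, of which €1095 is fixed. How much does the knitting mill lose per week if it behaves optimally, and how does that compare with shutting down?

AVC = 59 - 12Q + Q^2; min AVC = €23 at Q = 6. Since P = €119 ≥ min AVC, the firm produces.
MC = 59 - 24Q + 3Q^2. Setting P = MC and taking the root on the rising branch gives Q* = 10.
TR = 119·10 = 1190. TC = 1095 + 390 = 1485. Profit = 1190 − 1485 = -€295.
That loss of €295 beats the €1095 the firm would lose by shutting down; producing recovers €800 of fixed cost.

Profit = -€295 at Q = 10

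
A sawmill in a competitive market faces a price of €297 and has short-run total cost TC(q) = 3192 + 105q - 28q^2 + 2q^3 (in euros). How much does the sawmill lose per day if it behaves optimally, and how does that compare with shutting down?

AVC = 105 - 28q + 2q^2; min AVC = €7 at q = 7. Since P = €297 ≥ min AVC, the firm produces.
With MC = 105 - 56q + 6q^2, P = MC on the upward-sloping part at q* = 12.
TR = 297·12 = 3564. TC = 3192 + 684 = 3876. Profit = 3564 − 3876 = -€312.
By producing, the firm covers all variable cost plus €2880 of fixed cost; shutting down would lose the full €3192.

Profit = -€312 at q = 12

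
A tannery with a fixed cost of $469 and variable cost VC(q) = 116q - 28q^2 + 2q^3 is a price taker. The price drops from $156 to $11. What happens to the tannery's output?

AVC = 116 - 28q + 2q^2, minimized at q = 7 where min AVC = $18. MC = 116 - 56q + 6q^2.
With P = $156 above the shutdown price, P = MC gives q = 10.
At P = $11 < min AVC = $18, price no longer covers variable cost at any output, so the firm shuts down: q = 0.

Output falls from 10 to 0 (the firm shuts down)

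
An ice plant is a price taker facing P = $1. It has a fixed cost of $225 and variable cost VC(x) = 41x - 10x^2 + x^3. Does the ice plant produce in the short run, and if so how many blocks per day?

Shut down

From TC, MC = TC'(x) = 41 - 20x + 3x^2 and AVC = VC/x = 41 - 10x + x^2.
The AVC parabola has its vertex at x = 10/2 = 5, where AVC = 41 - 10·5 + 5^2 = $16.
Since P = $1 < min AVC = $16, price fails to cover variable cost at any output.
The firm minimizes its loss by shutting down and losing only its fixed cost of $225.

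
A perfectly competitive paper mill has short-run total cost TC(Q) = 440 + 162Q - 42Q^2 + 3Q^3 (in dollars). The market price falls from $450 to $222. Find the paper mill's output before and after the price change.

AVC = 162 - 42Q + 3Q^2, minimized at Q = 7 where min AVC = $15. MC = 162 - 84Q + 9Q^2.
At P = $450 ≥ min AVC, set P = MC on the rising branch: Q = 12.
At P = $222 ≥ min AVC, set P = MC: Q = 10. The firm stays open but cuts output.

Output falls from 12 to 10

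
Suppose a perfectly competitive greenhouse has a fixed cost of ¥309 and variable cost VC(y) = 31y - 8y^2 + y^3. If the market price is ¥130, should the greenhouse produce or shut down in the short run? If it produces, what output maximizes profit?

Produce at y = 9

Strip out fixed cost: VC = 31y - 8y^2 + y^3. Then AVC = 31 - 8y + y^2 and MC = 31 - 16y + 3y^2.
AVC hits its minimum where MC = AVC, at y = 4, giving min AVC = 31 - 8·4 + 4^2 = ¥15.
P = ¥130 exceeds min AVC = ¥15, so the firm stays open.
Solving P = MC: -99 - 16y + 3y^2 = 0 ⇒ y = -11/3 or 9. On the upward-sloping branch, y* = 9.
Check: AVC at y = 9 is ¥40 ≤ P, so revenue covers variable cost.
Profit = P·y − TC = 130·9 − 669 = ¥501.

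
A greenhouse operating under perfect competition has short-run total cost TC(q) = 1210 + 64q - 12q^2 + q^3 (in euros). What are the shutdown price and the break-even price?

AVC = 64 - 12q + q^2; minimized at q = 6, giving min AVC = €28. That is the shutdown price.
ATC = 1210/q + 64 - 12q + q^2. Setting dATC/dq = −1210/q^2 − 12 + 2q = 0 gives q = 11 (since 2·11^3 − 12·11^2 = 1210).
min ATC = 1210/11 + 64 − 12·11 + 11^2 = €163. That is the break-even price.
For €28 ≤ P < €163 the firm produces at a loss; below €28 it shuts down.

Shutdown price = €28; break-even price = €163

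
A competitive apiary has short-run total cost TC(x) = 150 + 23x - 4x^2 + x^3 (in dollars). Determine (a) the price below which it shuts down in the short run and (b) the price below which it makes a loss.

Shutdown price = min AVC. AVC = 23 - 4x + x^2, with vertex at x = 2 and minimum $19.
ATC = 150/x + 23 - 4x + x^2. Setting dATC/dx = −150/x^2 − 4 + 2x = 0 gives x = 5 (since 2·5^3 − 4·5^2 = 150).
min ATC = 150/5 + 23 − 4·5 + 5^2 = $58. That is the break-even price.
Between these two prices the firm operates at a loss; above $58 it earns a profit.

Shutdown price = $19; break-even price = $58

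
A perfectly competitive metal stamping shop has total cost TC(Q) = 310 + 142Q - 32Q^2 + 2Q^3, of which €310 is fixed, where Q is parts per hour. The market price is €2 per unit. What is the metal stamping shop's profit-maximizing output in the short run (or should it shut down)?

Variable cost is VC = 142Q - 32Q^2 + 2Q^3, so AVC = VC/Q = 142 - 32Q + 2Q^2 and MC = dTC/dQ = 142 - 64Q + 6Q^2.
The AVC parabola has its vertex at Q = 32/4 = 8, where AVC = 142 - 32·8 + 2·8^2 = €14.
P = €2 lies below min AVC = €14; no output level covers variable cost.
Best response: produce nothing and absorb the €310 fixed cost.

Shut down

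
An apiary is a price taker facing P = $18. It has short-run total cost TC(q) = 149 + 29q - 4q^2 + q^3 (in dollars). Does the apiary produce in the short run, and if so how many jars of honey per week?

Shut down

From TC, MC = TC'(q) = 29 - 8q + 3q^2 and AVC = VC/q = 29 - 4q + q^2.
The AVC parabola has its vertex at q = 4/2 = 2, where AVC = 29 - 4·2 + 2^2 = $25.
Since P = $18 < min AVC = $25, price fails to cover variable cost at any output.
Best response: produce nothing and absorb the $149 fixed cost.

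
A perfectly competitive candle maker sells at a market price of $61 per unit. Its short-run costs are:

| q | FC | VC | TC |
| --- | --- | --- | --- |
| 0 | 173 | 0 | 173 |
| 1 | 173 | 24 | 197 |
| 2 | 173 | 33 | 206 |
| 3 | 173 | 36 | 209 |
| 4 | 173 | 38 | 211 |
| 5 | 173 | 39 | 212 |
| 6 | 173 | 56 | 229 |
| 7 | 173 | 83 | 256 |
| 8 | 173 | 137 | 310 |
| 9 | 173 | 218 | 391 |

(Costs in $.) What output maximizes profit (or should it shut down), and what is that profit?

q = 8; profit = $178

Profit at each row (π = 61q − TC): q=0: -173; q=1: -136; q=2: -84; q=3: -26; q=4: 33; q=5: 93; q=6: 137; q=7: 171; q=8: 178; q=9: 158.
Profit is maximized at q = 8. AVC there is 137/8 = $17.12 ≤ P, so producing beats shutting down (which would give -$173).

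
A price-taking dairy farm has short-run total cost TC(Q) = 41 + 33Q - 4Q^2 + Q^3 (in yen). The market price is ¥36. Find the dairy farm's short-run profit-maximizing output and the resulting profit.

Profit = -¥23 at Q = 3

AVC = 33 - 4Q + Q^2; min AVC = ¥29 at Q = 2. Since P = ¥36 ≥ min AVC, the firm produces.
With MC = 33 - 8Q + 3Q^2, P = MC on the upward-sloping part at Q* = 3.
TR = 36·3 = 108. TC = 41 + 90 = 131. Profit = 108 − 131 = -¥23.
That loss of ¥23 beats the ¥41 the firm would lose by shutting down; producing recovers ¥18 of fixed cost.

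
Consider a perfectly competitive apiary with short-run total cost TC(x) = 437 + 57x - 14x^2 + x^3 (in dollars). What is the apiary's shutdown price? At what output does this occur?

Short-run supply begins at min AVC. From VC = 57x - 14x^2 + x^3, AVC = 57 - 14x + x^2.
dAVC/dx = -14 + 2x = 0 gives x = 7. min AVC = 57 - 14·7 + 7^2 = 8.
The firm shuts down for any P below $8.

$8 per unit, at x = 7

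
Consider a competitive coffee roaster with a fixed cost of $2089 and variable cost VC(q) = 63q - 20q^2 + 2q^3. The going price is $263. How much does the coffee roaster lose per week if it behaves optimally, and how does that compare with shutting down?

Profit = -$89 at q = 10

AVC = 63 - 20q + 2q^2; min AVC = $13 at q = 5. Since P = $263 ≥ min AVC, the firm produces.
With MC = 63 - 40q + 6q^2, P = MC on the upward-sloping part at q* = 10.
TR = 263·10 = 2630. TC = 2089 + 630 = 2719. Profit = 2630 − 2719 = -$89.
Shutting down would mean losing the fixed cost of $2089, so operating at a loss of $89 is better by $2000.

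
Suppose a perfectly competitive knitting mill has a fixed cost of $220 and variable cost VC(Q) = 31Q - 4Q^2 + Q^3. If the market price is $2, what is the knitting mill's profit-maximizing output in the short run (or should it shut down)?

Shut down

From TC, MC = TC'(Q) = 31 - 8Q + 3Q^2 and AVC = VC/Q = 31 - 4Q + Q^2.
The AVC parabola has its vertex at Q = 4/2 = 2, where AVC = 31 - 4·2 + 2^2 = $27.
Since P = $2 < min AVC = $27, price fails to cover variable cost at any output.
The firm minimizes its loss by shutting down and losing only its fixed cost of $220.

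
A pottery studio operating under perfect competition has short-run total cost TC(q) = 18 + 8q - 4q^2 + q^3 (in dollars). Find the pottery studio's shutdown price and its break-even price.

Shutdown price = min AVC. AVC = 8 - 4q + q^2, with vertex at q = 2 and minimum $4.
ATC = 18/q + 8 - 4q + q^2. Setting dATC/dq = −18/q^2 − 4 + 2q = 0 gives q = 3 (since 2·3^3 − 4·3^2 = 18).
min ATC = 18/3 + 8 − 4·3 + 3^2 = $11. That is the break-even price.
For $4 ≤ P < $11 the firm produces at a loss; below $4 it shuts down.

Shutdown price = $4; break-even price = $11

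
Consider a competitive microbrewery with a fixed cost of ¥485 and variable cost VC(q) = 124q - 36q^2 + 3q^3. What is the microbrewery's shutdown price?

The firm shuts down when price falls below the minimum of average variable cost. AVC = VC/q = 124 - 36q + 3q^2.
dAVC/dq = -36 + 6q = 0 gives q = 6. min AVC = 124 - 36·6 + 3·6^2 = 16.
The firm shuts down for any P below ¥16.

¥16 per unit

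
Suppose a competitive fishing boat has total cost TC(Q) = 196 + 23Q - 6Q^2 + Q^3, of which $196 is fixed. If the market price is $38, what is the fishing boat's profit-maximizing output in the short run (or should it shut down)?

Produce at Q = 5

Strip out fixed cost: VC = 23Q - 6Q^2 + Q^3. Then AVC = 23 - 6Q + Q^2 and MC = 23 - 12Q + 3Q^2.
The AVC parabola has its vertex at Q = 6/2 = 3, where AVC = 23 - 6·3 + 3^2 = $14.
P = $38 exceeds min AVC = $14, so the firm stays open.
Solving P = MC: -15 - 12Q + 3Q^2 = 0 ⇒ Q = -1 or 5. On the upward-sloping branch, Q* = 5.
Check: AVC at Q = 5 is $18 ≤ P, so revenue covers variable cost.
Profit = P·Q − TC = 38·5 − 286 = -$96, a loss, but smaller than the $196 fixed cost the firm would lose by shutting down.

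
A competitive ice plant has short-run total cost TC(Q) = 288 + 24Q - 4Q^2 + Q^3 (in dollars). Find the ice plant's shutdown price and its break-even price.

Shutdown price = $20; break-even price = $84

Shutdown price = min AVC. AVC = 24 - 4Q + Q^2, with vertex at Q = 2 and minimum $20.
ATC = 288/Q + 24 - 4Q + Q^2. Setting dATC/dQ = −288/Q^2 − 4 + 2Q = 0 gives Q = 6 (since 2·6^3 − 4·6^2 = 288).
min ATC = 288/6 + 24 − 4·6 + 6^2 = $84. That is the break-even price.
For $20 ≤ P < $84 the firm produces at a loss; below $20 it shuts down.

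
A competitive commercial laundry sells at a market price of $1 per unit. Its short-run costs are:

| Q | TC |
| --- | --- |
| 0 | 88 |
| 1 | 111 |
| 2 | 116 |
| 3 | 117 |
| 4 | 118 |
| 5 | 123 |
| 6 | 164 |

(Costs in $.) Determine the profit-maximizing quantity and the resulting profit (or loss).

Tabulate TR − TC: Q=0: -88; Q=1: -110; Q=2: -114; Q=3: -114; Q=4: -114; Q=5: -118; Q=6: -158.
Profit is highest at Q = 0. Equivalently, the lowest AVC in the table is 35/5 ≈ $7 at Q = 5, and P = $1 falls below it — price never covers variable cost, so the firm shuts down and loses only its fixed cost.

Q = 0 (shut down); profit = -$88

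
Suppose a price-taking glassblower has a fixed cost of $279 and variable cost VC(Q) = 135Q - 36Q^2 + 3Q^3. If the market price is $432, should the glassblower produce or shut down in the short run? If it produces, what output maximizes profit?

Variable cost is VC = 135Q - 36Q^2 + 3Q^3, so AVC = VC/Q = 135 - 36Q + 3Q^2 and MC = dTC/dQ = 135 - 72Q + 9Q^2.
AVC is minimized where dAVC/dQ = -36 + 6Q = 0, at Q = 6; min AVC = 135 - 36·6 + 3·6^2 = $27.
Since P = $432 ≥ min AVC = $27, price covers variable cost and the firm should produce.
Set P = MC: 432 = 135 - 72Q + 9Q^2 → -297 - 72Q + 9Q^2 = 0. The roots are Q = -3 and Q = 11; the profit-maximizing output is on the rising part of MC, so Q* = 11.
Check: AVC at Q = 11 is $102 ≤ P, so revenue covers variable cost.
Profit = P·Q − TC = 432·11 − 1401 = $3351.

Produce at Q = 11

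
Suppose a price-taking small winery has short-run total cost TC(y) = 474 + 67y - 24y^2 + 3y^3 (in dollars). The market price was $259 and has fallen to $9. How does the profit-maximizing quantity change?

Output falls from 8 to 0 (the firm shuts down)

MC = 67 - 48y + 9y^2; the shutdown threshold is min AVC = $19 (at y = 4).
At P = $259 ≥ min AVC, set P = MC on the rising branch: y = 8.
At P = $9 < min AVC = $19, price no longer covers variable cost at any output, so the firm shuts down: y = 0.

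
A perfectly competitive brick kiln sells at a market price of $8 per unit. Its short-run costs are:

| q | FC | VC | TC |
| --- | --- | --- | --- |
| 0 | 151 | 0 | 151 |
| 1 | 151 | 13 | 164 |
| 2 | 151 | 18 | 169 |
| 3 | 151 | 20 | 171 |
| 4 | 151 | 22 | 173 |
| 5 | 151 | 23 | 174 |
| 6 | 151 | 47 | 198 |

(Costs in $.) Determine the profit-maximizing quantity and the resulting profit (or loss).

Compute π = P·q − TC at each output: q=0: -151; q=1: -156; q=2: -153; q=3: -147; q=4: -141; q=5: -134; q=6: -150.
Profit is maximized at q = 5. AVC there is 23/5 = $4.60 ≤ P, so producing beats shutting down (which would give -$151).

q = 5; profit = -$134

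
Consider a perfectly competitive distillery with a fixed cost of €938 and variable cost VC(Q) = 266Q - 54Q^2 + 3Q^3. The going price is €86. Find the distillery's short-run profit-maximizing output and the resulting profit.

AVC = 266 - 54Q + 3Q^2; min AVC = €23 at Q = 9. Since P = €86 ≥ min AVC, the firm produces.
MC = 266 - 108Q + 9Q^2. Setting P = MC and taking the root on the rising branch gives Q* = 10.
TR = 86·10 = 860. TC = 938 + 260 = 1198. Profit = 860 − 1198 = -€338.
That loss of €338 beats the €938 the firm would lose by shutting down; producing recovers €600 of fixed cost.

Profit = -€338 at Q = 10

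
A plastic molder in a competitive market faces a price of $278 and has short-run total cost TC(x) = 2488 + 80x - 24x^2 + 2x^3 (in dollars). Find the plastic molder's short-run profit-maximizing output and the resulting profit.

Profit = -$68 at x = 11

AVC = 80 - 24x + 2x^2; min AVC = $8 at x = 6. Since P = $278 ≥ min AVC, the firm produces.
With MC = 80 - 48x + 6x^2, P = MC on the upward-sloping part at x* = 11.
TR = 278·11 = 3058. TC = 2488 + 638 = 3126. Profit = 3058 − 3126 = -$68.
By producing, the firm covers all variable cost plus $2420 of fixed cost; shutting down would lose the full $2488.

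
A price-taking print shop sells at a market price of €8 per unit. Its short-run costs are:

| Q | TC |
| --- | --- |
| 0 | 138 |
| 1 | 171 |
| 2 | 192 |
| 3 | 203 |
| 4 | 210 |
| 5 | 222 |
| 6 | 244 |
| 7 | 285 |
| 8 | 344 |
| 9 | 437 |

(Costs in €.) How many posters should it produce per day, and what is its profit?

Q = 0 (shut down); profit = -€138

Tabulate TR − TC: Q=0: -138; Q=1: -163; Q=2: -176; Q=3: -179; Q=4: -178; Q=5: -182; Q=6: -196; Q=7: -229; Q=8: -280; Q=9: -365.
Profit is highest at Q = 0. Equivalently, the lowest AVC in the table is 84/5 ≈ €16.80 at Q = 5, and P = €8 falls below it — price never covers variable cost, so the firm shuts down and loses only its fixed cost.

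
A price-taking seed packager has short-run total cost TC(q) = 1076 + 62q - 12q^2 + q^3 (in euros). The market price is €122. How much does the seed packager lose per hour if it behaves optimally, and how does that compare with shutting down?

Profit = -€276 at q = 10

AVC = 62 - 12q + q^2; min AVC = €26 at q = 6. Since P = €122 ≥ min AVC, the firm produces.
MC = 62 - 24q + 3q^2. Setting P = MC and taking the root on the rising branch gives q* = 10.
TR = 122·10 = 1220. TC = 1076 + 420 = 1496. Profit = 1220 − 1496 = -€276.
By producing, the firm covers all variable cost plus €800 of fixed cost; shutting down would lose the full €1076.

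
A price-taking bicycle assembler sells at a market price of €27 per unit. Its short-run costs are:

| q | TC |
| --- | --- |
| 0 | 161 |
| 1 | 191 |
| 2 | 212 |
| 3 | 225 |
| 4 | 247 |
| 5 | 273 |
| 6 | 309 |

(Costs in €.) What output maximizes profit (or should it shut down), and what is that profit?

Tabulate TR − TC: q=0: -161; q=1: -164; q=2: -158; q=3: -144; q=4: -139; q=5: -138; q=6: -147.
Profit is maximized at q = 5. AVC there is 112/5 = €22.40 ≤ P, so producing beats shutting down (which would give -€161).

q = 5; profit = -€138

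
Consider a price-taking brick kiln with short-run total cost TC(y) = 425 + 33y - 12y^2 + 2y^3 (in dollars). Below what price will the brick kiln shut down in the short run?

Short-run supply begins at min AVC. From VC = 33y - 12y^2 + 2y^3, AVC = 33 - 12y + 2y^2.
At the minimum of AVC, MC = AVC. MC = 33 - 24y + 6y^2; setting MC = AVC gives 4y^2 - 12y = 0, so y = 3. min AVC = 15.
The firm shuts down for any P below $15.

$15 per unit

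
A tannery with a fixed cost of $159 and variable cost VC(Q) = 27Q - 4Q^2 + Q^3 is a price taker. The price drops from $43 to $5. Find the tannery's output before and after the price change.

AVC = 27 - 4Q + Q^2, minimized at Q = 2 where min AVC = $23. MC = 27 - 8Q + 3Q^2.
With P = $43 above the shutdown price, P = MC gives Q = 4.
At P = $5 < min AVC = $23, price no longer covers variable cost at any output, so the firm shuts down: Q = 0.

Output falls from 4 to 0 (the firm shuts down)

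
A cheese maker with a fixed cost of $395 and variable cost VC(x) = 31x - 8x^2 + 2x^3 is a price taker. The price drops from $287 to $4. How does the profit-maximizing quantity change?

Output falls from 8 to 0 (the firm shuts down)

MC = 31 - 16x + 6x^2; the shutdown threshold is min AVC = $23 (at x = 2).
At P = $287 ≥ min AVC, set P = MC on the rising branch: x = 8.
At P = $4 < min AVC = $23, price no longer covers variable cost at any output, so the firm shuts down: x = 0.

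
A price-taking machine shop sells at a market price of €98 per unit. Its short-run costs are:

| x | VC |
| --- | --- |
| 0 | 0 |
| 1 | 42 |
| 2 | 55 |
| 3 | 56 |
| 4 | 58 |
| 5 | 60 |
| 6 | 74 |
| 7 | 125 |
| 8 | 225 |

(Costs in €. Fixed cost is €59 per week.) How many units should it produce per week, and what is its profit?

Compute π = P·x − TC at each output: x=0: -59; x=1: -3; x=2: 82; x=3: 179; x=4: 275; x=5: 371; x=6: 455; x=7: 502; x=8: 500.
Profit is maximized at x = 7. AVC there is 125/7 = €17.86 ≤ P, so producing beats shutting down (which would give -€59).

x = 7; profit = €502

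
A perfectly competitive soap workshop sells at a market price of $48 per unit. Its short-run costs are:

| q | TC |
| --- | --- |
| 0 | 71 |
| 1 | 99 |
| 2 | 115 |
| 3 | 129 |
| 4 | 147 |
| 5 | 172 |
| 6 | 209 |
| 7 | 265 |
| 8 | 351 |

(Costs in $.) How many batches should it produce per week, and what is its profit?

q = 6; profit = $79

Profit at each row (π = 48q − TC): q=0: -71; q=1: -51; q=2: -19; q=3: 15; q=4: 45; q=5: 68; q=6: 79; q=7: 71; q=8: 33.
Profit is maximized at q = 6. AVC there is 138/6 = $23 ≤ P, so producing beats shutting down (which would give -$71).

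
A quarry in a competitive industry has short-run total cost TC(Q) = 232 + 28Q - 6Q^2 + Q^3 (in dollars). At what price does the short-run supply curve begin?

$19 per unit

Short-run supply begins at min AVC. From VC = 28Q - 6Q^2 + Q^3, AVC = 28 - 6Q + Q^2.
dAVC/dQ = -6 + 2Q = 0 gives Q = 3. min AVC = 28 - 6·3 + 3^2 = 19.
For P < $19 the firm produces nothing.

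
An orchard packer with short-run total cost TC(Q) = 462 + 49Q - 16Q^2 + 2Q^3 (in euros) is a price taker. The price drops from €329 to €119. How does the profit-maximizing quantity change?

MC = 49 - 32Q + 6Q^2; the shutdown threshold is min AVC = €17 (at Q = 4).
At P = €329 ≥ min AVC, set P = MC on the rising branch: Q = 10.
At P = €119 ≥ min AVC, set P = MC: Q = 7. The firm stays open but cuts output.

Output falls from 10 to 7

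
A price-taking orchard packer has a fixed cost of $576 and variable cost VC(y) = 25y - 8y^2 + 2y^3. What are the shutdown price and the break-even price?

Shutdown price = min AVC. AVC = 25 - 8y + 2y^2, with vertex at y = 2 and minimum $17.
ATC = 576/y + 25 - 8y + 2y^2. Setting dATC/dy = −576/y^2 − 8 + 4y = 0 gives y = 6 (since 4·6^3 − 8·6^2 = 576).
min ATC = 576/6 + 25 − 8·6 + 2·6^2 = $145. That is the break-even price.
Between these two prices the firm operates at a loss; above $145 it earns a profit.

Shutdown price = $17; break-even price = $145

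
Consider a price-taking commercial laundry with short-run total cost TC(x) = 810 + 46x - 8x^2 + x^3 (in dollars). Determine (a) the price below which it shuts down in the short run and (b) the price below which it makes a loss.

Shutdown price = min AVC. AVC = 46 - 8x + x^2, with vertex at x = 4 and minimum $30.
ATC = 810/x + 46 - 8x + x^2. Setting dATC/dx = −810/x^2 − 8 + 2x = 0 gives x = 9 (since 2·9^3 − 8·9^2 = 810).
min ATC = 810/9 + 46 − 8·9 + 9^2 = $145. That is the break-even price.
Between these two prices the firm operates at a loss; above $145 it earns a profit.

Shutdown price = $30; break-even price = $145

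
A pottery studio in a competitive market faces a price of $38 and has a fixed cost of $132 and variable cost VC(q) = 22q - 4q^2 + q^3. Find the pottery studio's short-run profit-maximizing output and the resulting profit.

AVC = 22 - 4q + q^2 has its minimum $18 at q = 2; price $38 clears that bar, so the firm operates.
With MC = 22 - 8q + 3q^2, P = MC on the upward-sloping part at q* = 4.
TR = 38·4 = 152. TC = 132 + 88 = 220. Profit = 152 − 220 = -$68.
Shutting down would mean losing the fixed cost of $132, so operating at a loss of $68 is better by $64.

Profit = -$68 at q = 4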